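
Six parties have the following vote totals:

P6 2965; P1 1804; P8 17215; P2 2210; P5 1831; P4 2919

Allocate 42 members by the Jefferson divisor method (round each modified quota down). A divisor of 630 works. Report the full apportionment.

P6: 4; P1: 2; P8: 27; P2: 3; P5: 2; P4: 4

With modified divisor 630: modified quotas P6 4.706, P1 2.863, P8 27.325, P2 3.508, P5 2.906, P4 4.633.
Rounding down: P6 4, P1 2, P8 27, P2 3, P5 2, P4 4 (total 42).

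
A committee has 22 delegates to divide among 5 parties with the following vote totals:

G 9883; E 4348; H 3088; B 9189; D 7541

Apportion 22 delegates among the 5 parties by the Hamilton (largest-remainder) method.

G: 6, E: 3, H: 2, B: 6, D: 5

The standard divisor is 34049/22 ≈ 1547.682.
Standard quotas: G 6.3857, E 2.8094, H 1.9952, B 5.9373, D 4.8724.
Lower quotas: G 6, E 2, H 1, B 5, D 4 (sum 18, leaving 4 seats).
Remainders in descending order: H 0.9952, B 0.9373, D 0.8724, E 0.8094, G 0.3857.
The surplus seats go to H, B, D, E.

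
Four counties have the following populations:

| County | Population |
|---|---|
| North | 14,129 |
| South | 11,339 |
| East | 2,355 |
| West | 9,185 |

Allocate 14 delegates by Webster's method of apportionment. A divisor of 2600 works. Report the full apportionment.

With modified divisor 2600: modified quotas North 5.434, South 4.361, East 0.906, West 3.533.
Rounding to the nearest integer: North 5, South 4, East 1, West 4 (total 14).

North=5; South=4; East=1; West=4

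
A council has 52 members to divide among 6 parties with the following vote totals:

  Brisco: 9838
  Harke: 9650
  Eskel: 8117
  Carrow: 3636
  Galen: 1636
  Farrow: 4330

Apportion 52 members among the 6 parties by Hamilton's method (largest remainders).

Brisco 14, Harke 14, Eskel 11, Carrow 5, Galen 2, Farrow 6

The standard divisor is 37207/52 ≈ 715.519.
Standard quotas: Brisco 13.7495, Harke 13.4867, Eskel 11.3442, Carrow 5.0816, Galen 2.2865, Farrow 6.0515.
Lower quotas: Brisco 13, Harke 13, Eskel 11, Carrow 5, Galen 2, Farrow 6 (sum 50, leaving 2 seats).
Remainders in descending order: Brisco 0.7495, Harke 0.4867, Eskel 0.3442, Galen 0.2865, Carrow 0.0816, Farrow 0.0515.
The surplus seats go to Brisco, Harke.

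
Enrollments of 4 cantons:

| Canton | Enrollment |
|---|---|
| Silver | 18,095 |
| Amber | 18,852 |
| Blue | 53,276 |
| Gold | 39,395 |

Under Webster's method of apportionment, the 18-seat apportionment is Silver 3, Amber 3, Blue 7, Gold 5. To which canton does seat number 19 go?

Gold

Priority for the next seat is population ÷ (current seats + 0.5).
Priorities: Silver 5170.000, Amber 5386.286, Blue 7103.467, Gold 7162.727.
Highest priority: Gold.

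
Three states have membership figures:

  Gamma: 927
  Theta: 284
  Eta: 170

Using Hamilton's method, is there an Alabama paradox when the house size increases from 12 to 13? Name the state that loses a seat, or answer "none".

Eta

At 12 seats: Gamma 8, Theta 2, Eta 2.
At 13 seats: Gamma 9, Theta 3, Eta 1.
Eta drops from 2 to 1.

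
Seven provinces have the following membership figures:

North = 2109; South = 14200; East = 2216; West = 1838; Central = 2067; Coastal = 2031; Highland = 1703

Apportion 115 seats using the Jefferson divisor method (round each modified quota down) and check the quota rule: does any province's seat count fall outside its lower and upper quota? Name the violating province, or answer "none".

Standard quotas: North 9.270, South 62.414, East 9.740, West 8.079, Central 9.085, Coastal 8.927, Highland 7.485.
Jefferson allocation: North 9, South 64, East 9, West 8, Central 9, Coastal 9, Highland 7.
South has quota 62.414 (lower 62, upper 63) but receives 64 — outside the quota interval.

South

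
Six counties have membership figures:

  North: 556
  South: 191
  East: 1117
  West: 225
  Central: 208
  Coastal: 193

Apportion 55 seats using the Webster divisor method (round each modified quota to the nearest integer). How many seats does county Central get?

Standard divisor 2490/55 ≈ 45.273; standard quotas: North 12.281, South 4.219, East 24.673, West 4.970, Central 4.594, Coastal 4.263.
Rounding to the nearest integer gives North 12, South 4, East 25, West 5, Central 5, Coastal 4 — total 55, matching the house size, so no adjustment is needed.
Central receives 5.

5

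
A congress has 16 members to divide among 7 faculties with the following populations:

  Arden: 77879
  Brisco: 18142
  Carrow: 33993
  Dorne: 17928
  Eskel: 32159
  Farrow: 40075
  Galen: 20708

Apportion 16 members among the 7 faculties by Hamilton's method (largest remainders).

Total 240884; standard divisor 240884/16 ≈ 15055.25.
Standard quotas: Arden 5.1729, Brisco 1.2050, Carrow 2.2579, Dorne 1.1908, Eskel 2.1361, Farrow 2.6619, Galen 1.3755.
Lower quotas: Arden 5, Brisco 1, Carrow 2, Dorne 1, Eskel 2, Farrow 2, Galen 1 (sum 14, leaving 2 seats).
Remainders in descending order: Farrow 0.6619, Galen 0.3755, Carrow 0.2579, Brisco 0.2050, Dorne 0.1908, Arden 0.1729, Eskel 0.1361.
The surplus seats go to Farrow, Galen.

Arden: 5; Brisco: 1; Carrow: 2; Dorne: 1; Eskel: 2; Farrow: 3; Galen: 2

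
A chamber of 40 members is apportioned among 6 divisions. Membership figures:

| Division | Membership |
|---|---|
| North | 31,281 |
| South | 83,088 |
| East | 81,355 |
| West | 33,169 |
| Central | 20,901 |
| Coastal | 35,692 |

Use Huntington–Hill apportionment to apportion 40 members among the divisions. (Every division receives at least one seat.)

North=4, South=12, East=11, West=5, Central=3, Coastal=5

With divisor 7156: modified quotas North 4.371, South 11.611, East 11.369, West 4.635, Central 2.921, Coastal 4.988.
Geometric-mean thresholds: North √(4·5)=4.472, South √(11·12)=11.489, East √(11·12)=11.489, West √(4·5)=4.472, Central √(2·3)=2.449, Coastal √(4·5)=4.472.
Each quota rounded against its threshold gives North 4, South 12, East 11, West 5, Central 3, Coastal 5 (total 40).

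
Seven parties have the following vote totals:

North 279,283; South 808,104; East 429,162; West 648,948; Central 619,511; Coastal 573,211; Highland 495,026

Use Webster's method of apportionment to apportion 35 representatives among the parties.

North=3, South=7, East=4, West=6, Central=6, Coastal=5, Highland=4

Standard divisor 3853245/35 ≈ 110092.714; standard quotas: North 2.537, South 7.340, East 3.898, West 5.895, Central 5.627, Coastal 5.207, Highland 4.496.
Rounding to the nearest integer gives North 3, South 7, East 4, West 6, Central 6, Coastal 5, Highland 4 — total 35, matching the house size, so no adjustment is needed.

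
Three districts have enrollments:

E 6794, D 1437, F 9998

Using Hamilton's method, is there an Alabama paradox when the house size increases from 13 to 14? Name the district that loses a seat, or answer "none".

At 13 seats: E 5, D 1, F 7.
At 14 seats: E 5, D 1, F 8.
No district's allocation decreased.

none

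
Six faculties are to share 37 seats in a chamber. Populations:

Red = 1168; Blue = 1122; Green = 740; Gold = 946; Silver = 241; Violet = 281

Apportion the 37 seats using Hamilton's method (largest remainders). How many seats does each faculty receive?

Red 10; Blue 9; Green 6; Gold 8; Silver 2; Violet 2

Standard divisor: 4498 ÷ 37 ≈ 121.568.
Standard quotas: Red 9.608, Blue 9.229, Green 6.087, Gold 7.782, Silver 1.982, Violet 2.311.
Lower quotas: Red 9, Blue 9, Green 6, Gold 7, Silver 1, Violet 2 (sum 34, leaving 3 seats).
Remainders in descending order: Silver 0.982, Gold 0.782, Red 0.608, Violet 0.311, Blue 0.229, Green 0.087.
The surplus seats go to Silver, Gold, Red.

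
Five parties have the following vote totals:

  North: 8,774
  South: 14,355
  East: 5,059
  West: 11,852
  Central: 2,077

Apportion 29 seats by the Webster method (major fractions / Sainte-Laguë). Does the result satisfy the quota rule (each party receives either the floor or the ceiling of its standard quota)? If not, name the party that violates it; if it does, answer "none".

Standard quotas: North 6.041, South 9.884, East 3.483, West 8.161, Central 1.430.
Webster allocation: North 6, South 10, East 4, West 8, Central 1.
Every allocation lies between the lower and upper quota.

none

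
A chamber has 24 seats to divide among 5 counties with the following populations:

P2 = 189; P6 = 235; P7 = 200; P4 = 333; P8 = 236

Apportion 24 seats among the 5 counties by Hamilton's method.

P2=4, P6=5, P7=4, P4=6, P8=5

Total 1193; standard divisor 1193/24 ≈ 49.708.
Standard quotas: P2 3.802, P6 4.728, P7 4.023, P4 6.699, P8 4.748.
Lower quotas: P2 3, P6 4, P7 4, P4 6, P8 4 (sum 21, leaving 3 seats).
Remainders in descending order: P2 0.802, P8 0.748, P6 0.728, P4 0.699, P7 0.023.
Largest remainders: P2, P8, P6 receive the extra seats.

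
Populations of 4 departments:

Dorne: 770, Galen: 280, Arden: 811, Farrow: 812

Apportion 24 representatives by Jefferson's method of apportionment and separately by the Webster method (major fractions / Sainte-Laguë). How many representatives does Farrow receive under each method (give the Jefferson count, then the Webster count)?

8 and 7

Jefferson: Dorne 7, Galen 2, Arden 7, Farrow 8.
Webster: Dorne 7, Galen 3, Arden 7, Farrow 7.
Farrow gets 8 under Jefferson and 7 under Webster.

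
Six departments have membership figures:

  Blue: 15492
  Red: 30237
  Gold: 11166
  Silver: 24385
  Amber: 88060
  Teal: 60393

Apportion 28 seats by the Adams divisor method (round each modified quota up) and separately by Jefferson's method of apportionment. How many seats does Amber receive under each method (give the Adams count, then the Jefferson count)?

10 and 11

Adams: Blue 2, Red 4, Gold 2, Silver 3, Amber 10, Teal 7.
Jefferson: Blue 2, Red 4, Gold 1, Silver 3, Amber 11, Teal 7.
Amber gets 10 under Adams and 11 under Jefferson.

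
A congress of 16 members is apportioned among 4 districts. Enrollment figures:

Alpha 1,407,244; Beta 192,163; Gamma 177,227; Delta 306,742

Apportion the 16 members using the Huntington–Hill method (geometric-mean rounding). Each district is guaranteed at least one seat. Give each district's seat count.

With divisor 129747: modified quotas Alpha 10.846, Beta 1.481, Gamma 1.366, Delta 2.364.
Geometric-mean thresholds: Alpha √(10·11)=10.488, Beta √(1·2)=1.414, Gamma √(1·2)=1.414, Delta √(2·3)=2.449.
Each quota rounded against its threshold gives Alpha 11, Beta 2, Gamma 1, Delta 2 (total 16).

Alpha=11; Beta=2; Gamma=1; Delta=2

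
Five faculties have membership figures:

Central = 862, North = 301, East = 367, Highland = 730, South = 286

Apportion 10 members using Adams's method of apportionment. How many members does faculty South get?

1

Standard divisor 2546/10 ≈ 254.6; standard quotas: Central 3.386, North 1.182, East 1.441, Highland 2.867, South 1.123.
Rounding up gives 4, 2, 2, 3, 2 = 13 seats, so the divisor must be adjusted.
With modified divisor 330: modified quotas Central 2.612, North 0.912, East 1.112, Highland 2.212, South 0.867.
Rounding up: Central 3, North 1, East 2, Highland 3, South 1 (total 10).
South receives 1.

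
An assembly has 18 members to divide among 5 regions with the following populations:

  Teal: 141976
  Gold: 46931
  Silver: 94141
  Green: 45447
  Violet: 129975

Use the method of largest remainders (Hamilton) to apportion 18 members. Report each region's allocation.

Teal: 5, Gold: 2, Silver: 4, Green: 2, Violet: 5

The standard divisor is 458470/18 ≈ 25470.556.
Standard quotas: Teal 5.5741, Gold 1.8426, Silver 3.6961, Green 1.7843, Violet 5.1030.
Lower quotas: Teal 5, Gold 1, Silver 3, Green 1, Violet 5 (sum 15, leaving 3 seats).
Remainders in descending order: Gold 0.8426, Green 0.7843, Silver 0.6961, Teal 0.5741, Violet 0.1030.
Largest remainders: Gold, Green, Silver receive the extra seats.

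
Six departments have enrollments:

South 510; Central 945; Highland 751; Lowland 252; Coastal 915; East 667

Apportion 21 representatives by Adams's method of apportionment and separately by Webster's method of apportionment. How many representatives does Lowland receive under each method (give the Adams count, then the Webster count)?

Adams: South 3, Central 5, Highland 4, Lowland 2, Coastal 4, East 3.
Webster: South 3, Central 5, Highland 4, Lowland 1, Coastal 5, East 3.
Lowland gets 2 under Adams and 1 under Webster.

2 and 1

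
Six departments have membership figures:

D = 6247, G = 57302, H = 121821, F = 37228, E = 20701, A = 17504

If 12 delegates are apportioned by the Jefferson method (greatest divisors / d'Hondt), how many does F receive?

2

Standard divisor 260803/12 ≈ 21733.583; standard quotas: D 0.287, G 2.637, H 5.605, F 1.713, E 0.952, A 0.805.
Rounding down gives 0, 2, 5, 1, 0, 0 = 8 seats, so the divisor must be adjusted.
With modified divisor 18100: modified quotas D 0.345, G 3.166, H 6.730, F 2.057, E 1.144, A 0.967.
Rounding down: D 0, G 3, H 6, F 2, E 1, A 0 (total 12).
F receives 2.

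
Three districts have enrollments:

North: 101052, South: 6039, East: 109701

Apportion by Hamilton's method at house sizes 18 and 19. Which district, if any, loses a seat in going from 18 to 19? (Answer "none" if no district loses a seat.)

South

At 18 seats: North 8, South 1, East 9.
At 19 seats: North 9, South 0, East 10.
South drops from 1 to 0.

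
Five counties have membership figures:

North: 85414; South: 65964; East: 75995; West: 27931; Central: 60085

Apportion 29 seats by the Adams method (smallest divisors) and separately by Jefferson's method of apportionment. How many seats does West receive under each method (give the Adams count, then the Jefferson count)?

Adams: North 8, South 6, East 7, West 3, Central 5.
Jefferson: North 8, South 6, East 7, West 2, Central 6.
West gets 3 under Adams and 2 under Jefferson.

3 and 2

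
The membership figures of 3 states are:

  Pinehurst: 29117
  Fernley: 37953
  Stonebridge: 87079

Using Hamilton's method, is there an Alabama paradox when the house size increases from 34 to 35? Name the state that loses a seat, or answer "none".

At 34 seats: Pinehurst 7, Fernley 8, Stonebridge 19.
At 35 seats: Pinehurst 6, Fernley 9, Stonebridge 20.
Pinehurst drops from 7 to 6.

Pinehurst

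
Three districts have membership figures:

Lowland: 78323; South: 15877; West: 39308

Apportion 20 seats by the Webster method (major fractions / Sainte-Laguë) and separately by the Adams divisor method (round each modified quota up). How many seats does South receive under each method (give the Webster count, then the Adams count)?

2 and 3

Webster: Lowland 12, South 2, West 6.
Adams: Lowland 11, South 3, West 6.
South gets 2 under Webster and 3 under Adams.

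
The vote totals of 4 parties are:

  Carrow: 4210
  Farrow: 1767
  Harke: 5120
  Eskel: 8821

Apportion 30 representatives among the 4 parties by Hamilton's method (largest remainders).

Carrow: 6, Farrow: 3, Harke: 8, Eskel: 13

The standard divisor is 19918/30 ≈ 663.933.
Standard quotas: Carrow 6.3410, Farrow 2.6614, Harke 7.7116, Eskel 13.2860.
Lower quotas: Carrow 6, Farrow 2, Harke 7, Eskel 13 (sum 28, leaving 2 seats).
Remainders in descending order: Harke 0.7116, Farrow 0.6614, Carrow 0.3410, Eskel 0.2860.
The surplus seats go to Harke, Farrow.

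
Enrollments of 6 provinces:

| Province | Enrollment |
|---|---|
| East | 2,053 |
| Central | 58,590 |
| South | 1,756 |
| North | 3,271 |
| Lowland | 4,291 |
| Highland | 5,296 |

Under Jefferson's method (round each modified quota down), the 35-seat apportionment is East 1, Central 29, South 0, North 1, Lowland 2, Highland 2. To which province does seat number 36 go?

Central

Priority for the next seat is population ÷ (current seats + 1).
Priorities: East 1026.500, Central 1953.000, South 1756.000, North 1635.500, Lowland 1430.333, Highland 1765.333.
Highest priority: Central.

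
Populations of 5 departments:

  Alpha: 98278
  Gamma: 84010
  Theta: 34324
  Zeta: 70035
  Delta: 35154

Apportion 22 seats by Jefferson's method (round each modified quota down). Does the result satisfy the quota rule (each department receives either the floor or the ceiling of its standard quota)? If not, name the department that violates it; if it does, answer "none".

none

Standard quotas: Alpha 6.719, Gamma 5.743, Theta 2.347, Zeta 4.788, Delta 2.403.
Jefferson allocation: Alpha 7, Gamma 6, Theta 2, Zeta 5, Delta 2.
Every allocation lies between the lower and upper quota.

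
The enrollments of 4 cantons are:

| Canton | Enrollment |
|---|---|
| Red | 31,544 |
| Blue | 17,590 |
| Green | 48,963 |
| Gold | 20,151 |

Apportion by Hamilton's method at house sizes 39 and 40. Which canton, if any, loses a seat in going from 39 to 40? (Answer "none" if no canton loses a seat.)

none

At 39 seats: Red 10, Blue 6, Green 16, Gold 7.
At 40 seats: Red 11, Blue 6, Green 16, Gold 7.
No canton's allocation decreased.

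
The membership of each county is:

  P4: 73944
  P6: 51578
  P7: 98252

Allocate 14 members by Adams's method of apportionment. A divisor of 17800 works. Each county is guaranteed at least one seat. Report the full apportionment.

With modified divisor 17800: modified quotas P4 4.154, P6 2.898, P7 5.520.
Rounding up: P4 5, P6 3, P7 6 (total 14).

P4=5, P6=3, P7=6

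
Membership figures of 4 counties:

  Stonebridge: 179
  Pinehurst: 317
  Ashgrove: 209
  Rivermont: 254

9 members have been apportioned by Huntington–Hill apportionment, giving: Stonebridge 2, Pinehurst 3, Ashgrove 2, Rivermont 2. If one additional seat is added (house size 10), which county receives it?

Priority for the next seat is population ÷ (√(s·(s+1))).
Priorities: Stonebridge 73.076, Pinehurst 91.510, Ashgrove 85.324, Rivermont 103.695.
Highest priority: Rivermont.

Rivermont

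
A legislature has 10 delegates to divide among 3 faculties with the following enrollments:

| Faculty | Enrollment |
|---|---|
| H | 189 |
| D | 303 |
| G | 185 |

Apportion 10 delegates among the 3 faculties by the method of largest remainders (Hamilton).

H: 3, D: 4, G: 3

Standard divisor: 677 ÷ 10 ≈ 67.7.
Standard quotas: H 2.792, D 4.476, G 2.733.
Lower quotas: H 2, D 4, G 2 (sum 8, leaving 2 seats).
Remainders in descending order: H 0.792, G 0.733, D 0.476.
Largest remainders: H, G receive the extra seats.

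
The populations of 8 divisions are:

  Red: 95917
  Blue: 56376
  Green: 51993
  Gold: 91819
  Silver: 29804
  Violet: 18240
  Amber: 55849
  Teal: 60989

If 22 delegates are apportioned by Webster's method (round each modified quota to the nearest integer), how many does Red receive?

5

Standard divisor 460987/22 ≈ 20953.955; standard quotas: Red 4.578, Blue 2.690, Green 2.481, Gold 4.382, Silver 1.422, Violet 0.870, Amber 2.665, Teal 2.911.
Rounding to the nearest integer gives Red 5, Blue 3, Green 2, Gold 4, Silver 1, Violet 1, Amber 3, Teal 3 — total 22, matching the house size, so no adjustment is needed.
Red receives 5.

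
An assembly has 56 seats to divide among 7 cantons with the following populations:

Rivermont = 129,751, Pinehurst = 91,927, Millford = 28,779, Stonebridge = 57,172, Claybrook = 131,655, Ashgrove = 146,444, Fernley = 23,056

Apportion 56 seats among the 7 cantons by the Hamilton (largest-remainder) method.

The standard divisor is 608784/56 ≈ 10871.143.
Standard quotas: Rivermont 11.9354, Pinehurst 8.4561, Millford 2.6473, Stonebridge 5.2591, Claybrook 12.1105, Ashgrove 13.4709, Fernley 2.1208.
Lower quotas: Rivermont 11, Pinehurst 8, Millford 2, Stonebridge 5, Claybrook 12, Ashgrove 13, Fernley 2 (sum 53, leaving 3 seats).
Remainders in descending order: Rivermont 0.9354, Millford 0.6473, Ashgrove 0.4709, Pinehurst 0.4561, Stonebridge 0.2591, Fernley 0.1208, Claybrook 0.1105.
Largest remainders: Rivermont, Millford, Ashgrove receive the extra seats.

Rivermont 12, Pinehurst 8, Millford 3, Stonebridge 5, Claybrook 12, Ashgrove 14, Fernley 2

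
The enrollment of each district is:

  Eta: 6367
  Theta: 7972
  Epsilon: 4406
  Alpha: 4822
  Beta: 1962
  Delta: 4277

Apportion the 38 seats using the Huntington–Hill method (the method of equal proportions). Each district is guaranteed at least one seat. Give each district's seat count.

Eta: 8, Theta: 10, Epsilon: 6, Alpha: 6, Beta: 3, Delta: 5

With divisor 791: modified quotas Eta 8.049, Theta 10.078, Epsilon 5.570, Alpha 6.096, Beta 2.480, Delta 5.407.
Geometric-mean thresholds: Eta √(8·9)=8.485, Theta √(10·11)=10.488, Epsilon √(5·6)=5.477, Alpha √(6·7)=6.481, Beta √(2·3)=2.449, Delta √(5·6)=5.477.
Each quota rounded against its threshold gives Eta 8, Theta 10, Epsilon 6, Alpha 6, Beta 3, Delta 5 (total 38).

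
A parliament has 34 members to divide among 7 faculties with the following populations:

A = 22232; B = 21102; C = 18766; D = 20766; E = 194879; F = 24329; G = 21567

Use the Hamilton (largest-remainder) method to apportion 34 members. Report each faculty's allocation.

A: 2; B: 2; C: 2; D: 2; E: 21; F: 3; G: 2

Standard divisor: 323641 ÷ 34 ≈ 9518.853.
Standard quotas: A 2.3356, B 2.2169, C 1.9715, D 2.1816, E 20.4729, F 2.5559, G 2.2657.
Lower quotas: A 2, B 2, C 1, D 2, E 20, F 2, G 2 (sum 31, leaving 3 seats).
Remainders in descending order: C 0.9715, F 0.5559, E 0.4729, A 0.3356, G 0.2657, B 0.2169, D 0.1816.
Largest remainders: C, F, E receive the extra seats.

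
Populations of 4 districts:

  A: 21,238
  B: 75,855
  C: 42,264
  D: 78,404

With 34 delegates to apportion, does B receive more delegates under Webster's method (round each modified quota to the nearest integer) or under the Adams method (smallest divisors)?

Webster: A 3, B 12, C 7, D 12.
Adams: A 4, B 11, C 7, D 12.
B gets 12 under Webster and 11 under Adams.

Webster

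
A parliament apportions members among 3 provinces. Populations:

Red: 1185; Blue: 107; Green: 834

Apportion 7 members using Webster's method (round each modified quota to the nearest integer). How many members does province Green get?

Standard divisor 2126/7 ≈ 303.714; standard quotas: Red 3.902, Blue 0.352, Green 2.746.
Rounding to the nearest integer gives Red 4, Blue 0, Green 3 — total 7, matching the house size, so no adjustment is needed.
Green receives 3.

3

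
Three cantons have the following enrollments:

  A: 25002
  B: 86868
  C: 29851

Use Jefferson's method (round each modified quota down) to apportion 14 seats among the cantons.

A: 2; B: 9; C: 3

Standard divisor 141721/14 ≈ 10122.929; standard quotas: A 2.470, B 8.581, C 2.949.
Rounding down gives 2, 8, 2 = 12 seats, so the divisor must be adjusted.
With modified divisor 9200: modified quotas A 2.718, B 9.442, C 3.245.
Rounding down: A 2, B 9, C 3 (total 14).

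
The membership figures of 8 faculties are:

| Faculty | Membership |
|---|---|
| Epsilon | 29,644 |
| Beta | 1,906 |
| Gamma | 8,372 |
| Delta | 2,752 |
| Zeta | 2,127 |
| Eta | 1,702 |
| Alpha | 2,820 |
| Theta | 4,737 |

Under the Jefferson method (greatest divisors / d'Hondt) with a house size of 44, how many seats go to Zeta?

1

Standard divisor 54060/44 ≈ 1228.636; standard quotas: Epsilon 24.128, Beta 1.551, Gamma 6.814, Delta 2.240, Zeta 1.731, Eta 1.385, Alpha 2.295, Theta 3.855.
Rounding down gives 24, 1, 6, 2, 1, 1, 2, 3 = 40 seats, so the divisor must be adjusted.
With modified divisor 1100: modified quotas Epsilon 26.949, Beta 1.733, Gamma 7.611, Delta 2.502, Zeta 1.934, Eta 1.547, Alpha 2.564, Theta 4.306.
Rounding down: Epsilon 26, Beta 1, Gamma 7, Delta 2, Zeta 1, Eta 1, Alpha 2, Theta 4 (total 44).
Zeta receives 1.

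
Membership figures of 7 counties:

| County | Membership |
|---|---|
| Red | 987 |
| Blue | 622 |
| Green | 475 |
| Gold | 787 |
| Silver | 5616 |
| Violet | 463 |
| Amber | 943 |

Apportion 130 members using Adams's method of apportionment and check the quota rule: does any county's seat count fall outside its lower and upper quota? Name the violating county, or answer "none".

Standard quotas: Red 12.970, Blue 8.173, Green 6.242, Gold 10.342, Silver 73.798, Violet 6.084, Amber 12.392.
Adams allocation: Red 13, Blue 8, Green 7, Gold 11, Silver 72, Violet 6, Amber 13.
Silver has quota 73.798 (lower 73, upper 74) but receives 72 — outside the quota interval.

Silver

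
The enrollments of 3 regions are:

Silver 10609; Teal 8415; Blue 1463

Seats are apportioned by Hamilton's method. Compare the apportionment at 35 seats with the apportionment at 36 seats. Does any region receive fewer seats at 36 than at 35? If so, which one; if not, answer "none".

Blue

At 35 seats: Silver 18, Teal 14, Blue 3.
At 36 seats: Silver 19, Teal 15, Blue 2.
Blue drops from 3 to 2.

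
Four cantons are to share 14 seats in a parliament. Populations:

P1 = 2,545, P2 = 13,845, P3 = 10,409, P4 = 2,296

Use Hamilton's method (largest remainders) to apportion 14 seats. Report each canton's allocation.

P1 1, P2 7, P3 5, P4 1

The standard divisor is 29095/14 ≈ 2078.214.
Standard quotas: P1 1.2246, P2 6.6620, P3 5.0086, P4 1.1048.
Lower quotas: P1 1, P2 6, P3 5, P4 1 (sum 13, leaving 1 seat).
Remainders in descending order: P2 0.6620, P1 0.2246, P4 0.1048, P3 0.0086.
Largest remainder: P2 receives the extra seat.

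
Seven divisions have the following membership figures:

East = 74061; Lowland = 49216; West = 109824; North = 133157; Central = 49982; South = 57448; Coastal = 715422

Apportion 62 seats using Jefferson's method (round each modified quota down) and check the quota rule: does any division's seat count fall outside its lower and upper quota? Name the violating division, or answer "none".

Standard quotas: East 3.862, Lowland 2.566, West 5.726, North 6.943, Central 2.606, South 2.995, Coastal 37.302.
Jefferson allocation: East 4, Lowland 2, West 5, North 7, Central 2, South 3, Coastal 39.
Coastal has quota 37.302 (lower 37, upper 38) but receives 39 — outside the quota interval.

Coastal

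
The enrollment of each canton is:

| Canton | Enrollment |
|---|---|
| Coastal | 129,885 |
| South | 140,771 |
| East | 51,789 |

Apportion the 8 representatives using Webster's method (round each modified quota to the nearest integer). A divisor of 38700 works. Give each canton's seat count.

With modified divisor 38700: modified quotas Coastal 3.356, South 3.637, East 1.338.
Rounding to the nearest integer: Coastal 3, South 4, East 1 (total 8).

Coastal 3, South 4, East 1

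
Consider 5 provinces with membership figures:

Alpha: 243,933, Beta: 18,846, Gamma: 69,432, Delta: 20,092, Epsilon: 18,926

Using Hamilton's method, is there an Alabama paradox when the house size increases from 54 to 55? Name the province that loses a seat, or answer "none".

At 54 seats: Alpha 35, Beta 3, Gamma 10, Delta 3, Epsilon 3.
At 55 seats: Alpha 36, Beta 3, Gamma 10, Delta 3, Epsilon 3.
No province's allocation decreased.

none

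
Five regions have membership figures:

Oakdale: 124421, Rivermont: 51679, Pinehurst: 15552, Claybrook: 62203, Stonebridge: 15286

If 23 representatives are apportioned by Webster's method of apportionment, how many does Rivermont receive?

Standard divisor 269141/23 ≈ 11701.783; standard quotas: Oakdale 10.633, Rivermont 4.416, Pinehurst 1.329, Claybrook 5.316, Stonebridge 1.306.
Rounding to the nearest integer gives 11, 4, 1, 5, 1 = 22 seats, so the divisor must be adjusted.
With modified divisor 11400: modified quotas Oakdale 10.914, Rivermont 4.533, Pinehurst 1.364, Claybrook 5.456, Stonebridge 1.341.
Rounding to the nearest integer: Oakdale 11, Rivermont 5, Pinehurst 1, Claybrook 5, Stonebridge 1 (total 23).
Rivermont receives 5.

5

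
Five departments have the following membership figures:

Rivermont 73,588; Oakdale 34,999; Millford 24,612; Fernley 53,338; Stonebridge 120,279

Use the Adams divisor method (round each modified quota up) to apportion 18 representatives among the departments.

Standard divisor 306816/18 ≈ 17045.333; standard quotas: Rivermont 4.317, Oakdale 2.053, Millford 1.444, Fernley 3.129, Stonebridge 7.056.
Rounding up gives 5, 3, 2, 4, 8 = 22 seats, so the divisor must be adjusted.
With modified divisor 19200: modified quotas Rivermont 3.833, Oakdale 1.823, Millford 1.282, Fernley 2.778, Stonebridge 6.265.
Rounding up: Rivermont 4, Oakdale 2, Millford 2, Fernley 3, Stonebridge 7 (total 18).

Rivermont 4, Oakdale 2, Millford 2, Fernley 3, Stonebridge 7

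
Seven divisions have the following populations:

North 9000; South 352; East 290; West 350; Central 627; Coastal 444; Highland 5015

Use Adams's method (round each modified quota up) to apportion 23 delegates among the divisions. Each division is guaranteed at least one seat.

Standard divisor 16078/23 ≈ 699.043; standard quotas: North 12.875, South 0.504, East 0.415, West 0.501, Central 0.897, Coastal 0.635, Highland 7.174.
Rounding up gives 13, 1, 1, 1, 1, 1, 8 = 26 seats, so the divisor must be adjusted.
With modified divisor 830: modified quotas North 10.843, South 0.424, East 0.349, West 0.422, Central 0.755, Coastal 0.535, Highland 6.042.
Rounding up: North 11, South 1, East 1, West 1, Central 1, Coastal 1, Highland 7 (total 23).

North 11; South 1; East 1; West 1; Central 1; Coastal 1; Highland 7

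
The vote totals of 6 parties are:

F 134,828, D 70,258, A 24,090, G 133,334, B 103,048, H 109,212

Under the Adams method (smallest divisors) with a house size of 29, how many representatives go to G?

Standard divisor 574770/29 ≈ 19819.655; standard quotas: F 6.803, D 3.545, A 1.215, G 6.727, B 5.199, H 5.510.
Rounding up gives 7, 4, 2, 7, 6, 6 = 32 seats, so the divisor must be adjusted.
With modified divisor 22300: modified quotas F 6.046, D 3.151, A 1.080, G 5.979, B 4.621, H 4.897.
Rounding up: F 7, D 4, A 2, G 6, B 5, H 5 (total 29).
G receives 6.

6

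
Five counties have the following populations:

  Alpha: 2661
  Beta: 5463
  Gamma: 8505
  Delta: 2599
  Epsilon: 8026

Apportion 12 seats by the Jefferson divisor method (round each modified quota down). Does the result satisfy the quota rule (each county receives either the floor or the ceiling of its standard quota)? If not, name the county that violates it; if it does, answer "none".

Standard quotas: Alpha 1.172, Beta 2.405, Gamma 3.745, Delta 1.144, Epsilon 3.534.
Jefferson allocation: Alpha 1, Beta 2, Gamma 4, Delta 1, Epsilon 4.
Every allocation lies between the lower and upper quota.

none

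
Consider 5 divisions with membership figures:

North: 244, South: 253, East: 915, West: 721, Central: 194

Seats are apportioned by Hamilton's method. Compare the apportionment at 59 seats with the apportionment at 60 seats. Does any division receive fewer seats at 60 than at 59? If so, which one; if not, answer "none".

At 59 seats: North 6, South 7, East 23, West 18, Central 5.
At 60 seats: North 6, South 6, East 24, West 19, Central 5.
South drops from 7 to 6.

South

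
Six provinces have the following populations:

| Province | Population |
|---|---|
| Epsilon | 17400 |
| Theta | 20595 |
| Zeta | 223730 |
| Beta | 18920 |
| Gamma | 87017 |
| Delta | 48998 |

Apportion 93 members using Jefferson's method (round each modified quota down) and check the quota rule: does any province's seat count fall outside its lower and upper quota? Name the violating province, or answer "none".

Standard quotas: Epsilon 3.884, Theta 4.597, Zeta 49.937, Beta 4.223, Gamma 19.423, Delta 10.937.
Jefferson allocation: Epsilon 3, Theta 4, Zeta 51, Beta 4, Gamma 20, Delta 11.
Zeta has quota 49.937 (lower 49, upper 50) but receives 51 — outside the quota interval.

Zeta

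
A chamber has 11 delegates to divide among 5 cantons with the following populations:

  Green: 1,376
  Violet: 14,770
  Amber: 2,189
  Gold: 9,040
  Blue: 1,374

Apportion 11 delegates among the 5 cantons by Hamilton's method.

Total 28749; standard divisor 28749/11 ≈ 2613.545.
Standard quotas: Green 0.5265, Violet 5.6513, Amber 0.8376, Gold 3.4589, Blue 0.5257.
Lower quotas: Green 0, Violet 5, Amber 0, Gold 3, Blue 0 (sum 8, leaving 3 seats).
Remainders in descending order: Amber 0.8376, Violet 0.6513, Green 0.5265, Blue 0.5257, Gold 0.4589.
Largest remainders: Amber, Violet, Green receive the extra seats.

Green 1, Violet 6, Amber 1, Gold 3, Blue 0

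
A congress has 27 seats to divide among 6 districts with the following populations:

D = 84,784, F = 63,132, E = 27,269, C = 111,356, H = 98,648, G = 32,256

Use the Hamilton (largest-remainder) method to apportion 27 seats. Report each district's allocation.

Total 417445; standard divisor 417445/27 ≈ 15460.926.
Standard quotas: D 5.4838, F 4.0833, E 1.7637, C 7.2024, H 6.3805, G 2.0863.
Lower quotas: D 5, F 4, E 1, C 7, H 6, G 2 (sum 25, leaving 2 seats).
Remainders in descending order: E 0.7637, D 0.4838, H 0.3805, C 0.2024, G 0.0863, F 0.0833.
The surplus seats go to E, D.

D=6, F=4, E=2, C=7, H=6, G=2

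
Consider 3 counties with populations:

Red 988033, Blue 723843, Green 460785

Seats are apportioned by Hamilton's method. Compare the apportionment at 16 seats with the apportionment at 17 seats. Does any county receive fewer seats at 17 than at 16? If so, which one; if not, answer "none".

At 16 seats: Red 7, Blue 5, Green 4.
At 17 seats: Red 8, Blue 6, Green 3.
Green drops from 4 to 3.

Green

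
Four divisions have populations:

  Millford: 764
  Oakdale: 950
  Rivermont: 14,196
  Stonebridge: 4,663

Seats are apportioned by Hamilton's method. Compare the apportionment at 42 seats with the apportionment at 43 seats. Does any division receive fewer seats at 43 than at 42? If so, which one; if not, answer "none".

Millford

At 42 seats: Millford 2, Oakdale 2, Rivermont 29, Stonebridge 9.
At 43 seats: Millford 1, Oakdale 2, Rivermont 30, Stonebridge 10.
Millford drops from 2 to 1.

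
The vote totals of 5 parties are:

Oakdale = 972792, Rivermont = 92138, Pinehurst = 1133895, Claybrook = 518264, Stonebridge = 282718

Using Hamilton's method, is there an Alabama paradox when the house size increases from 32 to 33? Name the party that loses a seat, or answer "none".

none

At 32 seats: Oakdale 10, Rivermont 1, Pinehurst 12, Claybrook 6, Stonebridge 3.
At 33 seats: Oakdale 11, Rivermont 1, Pinehurst 12, Claybrook 6, Stonebridge 3.
No party's allocation decreased.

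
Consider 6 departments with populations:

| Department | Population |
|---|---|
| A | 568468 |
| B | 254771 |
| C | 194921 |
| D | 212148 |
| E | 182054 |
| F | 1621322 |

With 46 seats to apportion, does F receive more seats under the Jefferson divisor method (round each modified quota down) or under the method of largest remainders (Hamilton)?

Jefferson: A 9, B 4, C 3, D 3, E 2, F 25.
Hamilton: A 9, B 4, C 3, D 3, E 3, F 24.
F gets 25 under Jefferson and 24 under Hamilton.

Jefferson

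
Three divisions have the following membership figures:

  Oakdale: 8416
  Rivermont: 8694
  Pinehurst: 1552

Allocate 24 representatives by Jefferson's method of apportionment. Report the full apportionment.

Oakdale 11, Rivermont 11, Pinehurst 2

Standard divisor 18662/24 ≈ 777.583; standard quotas: Oakdale 10.823, Rivermont 11.181, Pinehurst 1.996.
Rounding down gives 10, 11, 1 = 22 seats, so the divisor must be adjusted.
With modified divisor 740: modified quotas Oakdale 11.373, Rivermont 11.749, Pinehurst 2.097.
Rounding down: Oakdale 11, Rivermont 11, Pinehurst 2 (total 24).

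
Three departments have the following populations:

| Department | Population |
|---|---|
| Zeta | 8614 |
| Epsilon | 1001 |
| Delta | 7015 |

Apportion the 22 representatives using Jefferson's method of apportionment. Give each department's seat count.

Zeta: 12, Epsilon: 1, Delta: 9

Standard divisor 16630/22 ≈ 755.909; standard quotas: Zeta 11.396, Epsilon 1.324, Delta 9.280.
Rounding down gives 11, 1, 9 = 21 seats, so the divisor must be adjusted.
With modified divisor 710: modified quotas Zeta 12.132, Epsilon 1.410, Delta 9.880.
Rounding down: Zeta 12, Epsilon 1, Delta 9 (total 22).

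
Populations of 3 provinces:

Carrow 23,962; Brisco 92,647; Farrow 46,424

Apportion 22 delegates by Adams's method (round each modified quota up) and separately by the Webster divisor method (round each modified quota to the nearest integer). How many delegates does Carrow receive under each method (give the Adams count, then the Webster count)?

4 and 3

Adams: Carrow 4, Brisco 12, Farrow 6.
Webster: Carrow 3, Brisco 13, Farrow 6.
Carrow gets 4 under Adams and 3 under Webster.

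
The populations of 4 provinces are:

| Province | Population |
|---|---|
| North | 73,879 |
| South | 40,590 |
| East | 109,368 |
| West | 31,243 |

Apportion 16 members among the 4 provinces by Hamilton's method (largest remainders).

North: 5, South: 2, East: 7, West: 2

Total 255080; standard divisor 255080/16 ≈ 15942.5.
Standard quotas: North 4.6341, South 2.5460, East 6.8602, West 1.9597.
Lower quotas: North 4, South 2, East 6, West 1 (sum 13, leaving 3 seats).
Remainders in descending order: West 0.9597, East 0.8602, North 0.6341, South 0.5460.
Largest remainders: West, East, North receive the extra seats.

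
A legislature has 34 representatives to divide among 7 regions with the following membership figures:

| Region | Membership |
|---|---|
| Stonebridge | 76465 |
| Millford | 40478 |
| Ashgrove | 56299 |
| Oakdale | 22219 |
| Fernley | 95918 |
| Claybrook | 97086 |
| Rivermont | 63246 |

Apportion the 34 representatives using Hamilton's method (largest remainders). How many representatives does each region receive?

Standard divisor: 451711 ÷ 34 ≈ 13285.618.
Standard quotas: Stonebridge 5.7555, Millford 3.0468, Ashgrove 4.2376, Oakdale 1.6724, Fernley 7.2197, Claybrook 7.3076, Rivermont 4.7605.
Lower quotas: Stonebridge 5, Millford 3, Ashgrove 4, Oakdale 1, Fernley 7, Claybrook 7, Rivermont 4 (sum 31, leaving 3 seats).
Remainders in descending order: Rivermont 0.7605, Stonebridge 0.7555, Oakdale 0.6724, Claybrook 0.3076, Ashgrove 0.2376, Fernley 0.2197, Millford 0.0468.
The surplus seats go to Rivermont, Stonebridge, Oakdale.

Stonebridge 6, Millford 3, Ashgrove 4, Oakdale 2, Fernley 7, Claybrook 7, Rivermont 5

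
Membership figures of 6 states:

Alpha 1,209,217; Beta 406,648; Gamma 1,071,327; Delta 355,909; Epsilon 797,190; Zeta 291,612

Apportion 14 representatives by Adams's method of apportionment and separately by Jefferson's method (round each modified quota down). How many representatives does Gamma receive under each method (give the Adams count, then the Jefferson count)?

3 and 4

Adams: Alpha 4, Beta 2, Gamma 3, Delta 1, Epsilon 3, Zeta 1.
Jefferson: Alpha 4, Beta 1, Gamma 4, Delta 1, Epsilon 3, Zeta 1.
Gamma gets 3 under Adams and 4 under Jefferson.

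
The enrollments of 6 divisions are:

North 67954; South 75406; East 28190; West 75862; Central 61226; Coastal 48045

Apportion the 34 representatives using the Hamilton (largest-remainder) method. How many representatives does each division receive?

Standard divisor: 356683 ÷ 34 ≈ 10490.676.
Standard quotas: North 6.4776, South 7.1879, East 2.6871, West 7.2314, Central 5.8362, Coastal 4.5798.
Lower quotas: North 6, South 7, East 2, West 7, Central 5, Coastal 4 (sum 31, leaving 3 seats).
Remainders in descending order: Central 0.8362, East 0.6871, Coastal 0.5798, North 0.4776, West 0.2314, South 0.1879.
Largest remainders: Central, East, Coastal receive the extra seats.

North: 6, South: 7, East: 3, West: 7, Central: 6, Coastal: 5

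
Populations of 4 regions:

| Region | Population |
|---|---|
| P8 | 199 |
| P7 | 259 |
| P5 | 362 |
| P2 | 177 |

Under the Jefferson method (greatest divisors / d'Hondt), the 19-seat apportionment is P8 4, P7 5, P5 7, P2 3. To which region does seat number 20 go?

Priority for the next seat is population ÷ (current seats + 1).
Priorities: P8 39.800, P7 43.167, P5 45.250, P2 44.250.
Highest priority: P5.

P5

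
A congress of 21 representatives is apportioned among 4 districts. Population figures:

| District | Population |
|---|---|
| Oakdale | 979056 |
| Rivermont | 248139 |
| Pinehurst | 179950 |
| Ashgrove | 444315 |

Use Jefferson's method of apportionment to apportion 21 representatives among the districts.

Standard divisor 1851460/21 ≈ 88164.762; standard quotas: Oakdale 11.105, Rivermont 2.814, Pinehurst 2.041, Ashgrove 5.040.
Rounding down gives 11, 2, 2, 5 = 20 seats, so the divisor must be adjusted.
With modified divisor 82150: modified quotas Oakdale 11.918, Rivermont 3.021, Pinehurst 2.191, Ashgrove 5.409.
Rounding down: Oakdale 11, Rivermont 3, Pinehurst 2, Ashgrove 5 (total 21).

Oakdale 11, Rivermont 3, Pinehurst 2, Ashgrove 5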